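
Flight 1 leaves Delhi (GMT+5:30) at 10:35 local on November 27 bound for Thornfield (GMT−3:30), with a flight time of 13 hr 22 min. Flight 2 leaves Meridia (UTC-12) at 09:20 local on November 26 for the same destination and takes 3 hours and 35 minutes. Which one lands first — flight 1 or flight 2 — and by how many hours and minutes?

the second, by 17 hours 32 minutes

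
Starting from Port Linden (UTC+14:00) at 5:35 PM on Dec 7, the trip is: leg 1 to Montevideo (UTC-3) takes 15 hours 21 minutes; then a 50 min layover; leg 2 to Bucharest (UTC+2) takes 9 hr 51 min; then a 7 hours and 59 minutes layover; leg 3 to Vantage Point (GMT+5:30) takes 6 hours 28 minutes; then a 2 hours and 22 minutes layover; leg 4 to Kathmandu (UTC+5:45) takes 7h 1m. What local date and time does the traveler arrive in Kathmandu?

Convert departure to UTC: 5:35 PM − 14:00 = 3:35 AM UTC on Dec 7.
Add 15 hours and 21 minutes leg 1 → 6:56 PM UTC.
Add 50 minutes layover in Montevideo → 7:46 PM UTC.
Add 9 hours and 51 minutes leg 2 → 5:37 AM UTC (Dec 8).
Add 7 hours 59 minutes layover in Bucharest → 1:36 PM UTC.
Add 6 hours and 28 minutes leg 3 → 8:04 PM UTC.
Add 2 hours and 22 minutes layover in Vantage Point → 10:26 PM UTC.
Add 7 hours and 1 minute leg 4 → 5:27 AM UTC (Dec 9).
Kathmandu is UTC+5:45, so local arrival = 5:27 AM + 5:45 = 11:12 AM on Dec 9.

11:12 AM on December 9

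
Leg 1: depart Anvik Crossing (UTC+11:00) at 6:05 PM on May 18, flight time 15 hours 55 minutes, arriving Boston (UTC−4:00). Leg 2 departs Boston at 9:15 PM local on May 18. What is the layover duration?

2 hours 15 minutes

Convert departure to UTC: 6:05 PM − 11:00 = 7:05 AM UTC on May 18.
Add 15 hours and 55 minutes flight time → 11:00 PM UTC.
Boston is UTC−4:00, so local arrival = 11:00 PM − 4:00 = 7:00 PM on May 18.
Layover = 9:15 PM − 7:00 PM = 2 hours 15 minutes.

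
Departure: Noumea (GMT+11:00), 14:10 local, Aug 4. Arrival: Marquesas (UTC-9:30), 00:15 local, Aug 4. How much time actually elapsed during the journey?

Marquesas is 20:30 behind Noumea.
Clock-face elapsed time (ignoring zones) is −13 hours 55 minutes.
Actual elapsed = −13 hours 55 minutes + 20:30 = 6 hours 35 minutes.

6 hours 35 minutes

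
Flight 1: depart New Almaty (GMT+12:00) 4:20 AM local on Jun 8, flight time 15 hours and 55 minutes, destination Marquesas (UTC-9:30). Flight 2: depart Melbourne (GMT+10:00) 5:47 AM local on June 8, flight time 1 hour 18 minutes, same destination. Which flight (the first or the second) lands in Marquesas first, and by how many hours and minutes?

Flight 1 in UTC: 4:20 AM − 12:00 = 4:20 PM on Jun 7.
+15 hours and 55 minutes → arrive 8:15 AM UTC on Jun 8.
Flight 2 in UTC: 5:47 AM − 10:00 = 7:47 PM on Jun 7.
+1 hour 18 minutes → arrive 9:05 PM UTC on Jun 7.
Flight 2 lands earlier by 11 hours 10 minutes.

the second, by 11 hours 10 minutes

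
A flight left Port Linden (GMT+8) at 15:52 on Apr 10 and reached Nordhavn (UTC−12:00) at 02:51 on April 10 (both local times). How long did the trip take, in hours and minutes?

6 hours 59 minutes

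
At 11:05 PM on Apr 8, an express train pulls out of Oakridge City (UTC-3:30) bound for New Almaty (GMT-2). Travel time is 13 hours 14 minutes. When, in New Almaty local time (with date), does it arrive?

1:49 PM on April 9

Convert departure to UTC: 11:05 PM + 3:30 = 2:35 AM UTC on Apr 9.
Add 13 hours and 14 minutes travel time → 3:49 PM UTC.
New Almaty is UTC−2:00, so local arrival = 3:49 PM − 2:00 = 1:49 PM on Apr 9.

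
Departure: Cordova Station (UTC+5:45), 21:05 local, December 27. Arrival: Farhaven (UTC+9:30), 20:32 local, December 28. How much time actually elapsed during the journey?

Departure in UTC: 21:05 − 5:45 = 15:20 on Dec 27.
Arrival in UTC: 20:32 − 9:30 = 11:02 on Dec 28.
Elapsed = 11:02 − 15:20 (+1 day) = 19 hours 42 minutes.

19 hours 42 minutes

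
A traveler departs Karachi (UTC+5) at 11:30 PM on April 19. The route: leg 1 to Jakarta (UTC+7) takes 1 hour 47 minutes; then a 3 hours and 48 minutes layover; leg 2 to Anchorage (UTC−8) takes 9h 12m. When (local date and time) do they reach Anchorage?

Convert departure to UTC: 11:30 PM − 5:00 = 6:30 PM UTC on Apr 19.
Add 1 hour 47 minutes leg 1 → 8:17 PM UTC.
Add 3 hours and 48 minutes layover in Jakarta → 12:05 AM UTC (Apr 20).
Add 9 hours 12 minutes leg 2 → 9:17 AM UTC.
Anchorage is UTC−8:00, so local arrival = 9:17 AM − 8:00 = 1:17 AM on Apr 20.

1:17 AM on Apr 20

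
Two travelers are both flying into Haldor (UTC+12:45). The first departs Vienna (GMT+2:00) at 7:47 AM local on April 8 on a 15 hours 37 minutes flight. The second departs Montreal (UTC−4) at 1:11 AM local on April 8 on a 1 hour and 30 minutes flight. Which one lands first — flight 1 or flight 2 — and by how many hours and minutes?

the second, by 14 hours 43 minutes

Flight 1 in UTC: 7:47 AM − 2:00 = 5:47 AM on Apr 8.
+15 hours and 37 minutes → arrive 9:24 PM UTC on Apr 8.
Flight 2 in UTC: 1:11 AM + 4:00 = 5:11 AM on Apr 8.
+1 hour and 30 minutes → arrive 6:41 AM UTC on Apr 8.
Flight 2 lands earlier by 14 hours 43 minutes.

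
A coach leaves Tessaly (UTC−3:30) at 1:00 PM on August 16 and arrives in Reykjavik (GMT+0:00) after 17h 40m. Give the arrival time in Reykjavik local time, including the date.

Convert departure to UTC: 1:00 PM + 3:30 = 4:30 PM UTC on Aug 16.
Add 17 hours and 40 minutes travel time → 10:10 AM UTC (Aug 17).
Reykjavik is UTC+0, so local arrival is the same: 10:10 AM on Aug 17.

10:10 AM on Aug 17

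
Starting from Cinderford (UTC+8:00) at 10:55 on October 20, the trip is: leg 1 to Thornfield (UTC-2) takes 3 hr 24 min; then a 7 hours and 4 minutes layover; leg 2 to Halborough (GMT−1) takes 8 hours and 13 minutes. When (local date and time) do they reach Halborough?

20:36 on October 20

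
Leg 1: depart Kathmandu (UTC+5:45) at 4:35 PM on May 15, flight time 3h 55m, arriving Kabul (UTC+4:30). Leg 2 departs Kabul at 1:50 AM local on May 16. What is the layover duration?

6 hours 35 minutes

Convert departure to UTC: 4:35 PM − 5:45 = 10:50 AM UTC on May 15.
Add 3 hours and 55 minutes flight time → 2:45 PM UTC.
Kabul is UTC+4:30, so local arrival = 2:45 PM + 4:30 = 7:15 PM on May 15.
Layover = 1:50 AM − 7:15 PM (+1 day) = 6 hours 35 minutes.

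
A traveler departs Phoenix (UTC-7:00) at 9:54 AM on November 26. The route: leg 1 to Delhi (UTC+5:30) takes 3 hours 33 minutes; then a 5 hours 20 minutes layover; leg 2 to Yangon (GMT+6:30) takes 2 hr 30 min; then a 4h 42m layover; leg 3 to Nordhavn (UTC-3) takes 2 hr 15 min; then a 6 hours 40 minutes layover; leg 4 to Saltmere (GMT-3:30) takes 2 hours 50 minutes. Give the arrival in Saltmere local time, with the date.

5:14 PM on Nov 27

Convert departure to UTC: 9:54 AM + 7:00 = 4:54 PM UTC on Nov 26.
Add 3 hours 33 minutes leg 1 → 8:27 PM UTC.
Add 5 hours and 20 minutes layover in Delhi → 1:47 AM UTC (Nov 27).
Add 2 hours and 30 minutes leg 2 → 4:17 AM UTC.
Add 4 hours 42 minutes layover in Yangon → 8:59 AM UTC.
Add 2 hours and 15 minutes leg 3 → 11:14 AM UTC.
Add 6 hours and 40 minutes layover in Nordhavn → 5:54 PM UTC.
Add 2 hours and 50 minutes leg 4 → 8:44 PM UTC.
Saltmere is UTC−3:30, so local arrival = 8:44 PM − 3:30 = 5:14 PM on Nov 27.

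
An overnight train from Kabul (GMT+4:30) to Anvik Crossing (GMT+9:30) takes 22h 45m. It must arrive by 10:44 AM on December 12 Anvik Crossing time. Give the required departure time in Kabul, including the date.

Target arrival in UTC: 10:44 AM − 9:30 = 1:14 AM on Dec 12.
Subtract 22 hours 45 minutes → departure 2:29 AM UTC on Dec 11.
Kabul is UTC+4:30: 2:29 AM + 4:30 = 6:59 AM on Dec 11.

6:59 AM on December 11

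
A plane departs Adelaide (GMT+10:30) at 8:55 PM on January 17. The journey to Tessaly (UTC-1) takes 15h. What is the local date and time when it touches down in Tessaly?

12:25 AM on Jan 18

Convert departure to UTC: 8:55 PM − 10:30 = 10:25 AM UTC on Jan 17.
Add 15 hours travel time → 1:25 AM UTC (Jan 18).
Tessaly is UTC−1:00, so local arrival = 1:25 AM − 1:00 = 12:25 AM on Jan 18.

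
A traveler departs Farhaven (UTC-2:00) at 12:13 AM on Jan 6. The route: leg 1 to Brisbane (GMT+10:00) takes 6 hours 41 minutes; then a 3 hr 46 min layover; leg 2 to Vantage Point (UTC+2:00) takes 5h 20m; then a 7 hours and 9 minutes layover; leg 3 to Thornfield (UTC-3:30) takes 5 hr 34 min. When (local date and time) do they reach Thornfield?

Convert departure to UTC: 12:13 AM + 2:00 = 2:13 AM UTC on Jan 6.
Add 6 hours and 41 minutes leg 1 → 8:54 AM UTC.
Add 3 hours and 46 minutes layover in Brisbane → 12:40 PM UTC.
Add 5 hours and 20 minutes leg 2 → 6:00 PM UTC.
Add 7 hours and 9 minutes layover in Vantage Point → 1:09 AM UTC (Jan 7).
Add 5 hours and 34 minutes leg 3 → 6:43 AM UTC.
Thornfield is UTC−3:30, so local arrival = 6:43 AM − 3:30 = 3:13 AM on Jan 7.

3:13 AM on January 7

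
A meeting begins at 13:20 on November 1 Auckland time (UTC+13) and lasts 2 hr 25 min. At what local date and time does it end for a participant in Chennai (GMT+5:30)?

Convert start to UTC: 13:20 − 13:00 = 00:20 UTC on Nov 1.
Add 2 hours 25 minutes duration → 02:45 UTC.
Chennai is UTC+5:30, so local end time = 02:45 + 5:30 = 08:15 on Nov 1.

08:15 on November 1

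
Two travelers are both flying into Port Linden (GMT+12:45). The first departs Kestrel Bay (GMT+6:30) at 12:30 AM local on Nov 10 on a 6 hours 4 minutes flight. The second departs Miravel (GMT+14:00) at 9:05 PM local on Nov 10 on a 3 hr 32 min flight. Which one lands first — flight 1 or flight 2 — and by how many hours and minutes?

Flight 1 in UTC: 12:30 AM − 6:30 = 6:00 PM on Nov 9.
+6 hours and 4 minutes → arrive 12:04 AM UTC on Nov 10.
Flight 2 in UTC: 9:05 PM − 14:00 = 7:05 AM on Nov 10.
+3 hours and 32 minutes → arrive 10:37 AM UTC on Nov 10.
Flight 1 lands earlier by 10 hours 33 minutes.

the first, by 10 hours 33 minutes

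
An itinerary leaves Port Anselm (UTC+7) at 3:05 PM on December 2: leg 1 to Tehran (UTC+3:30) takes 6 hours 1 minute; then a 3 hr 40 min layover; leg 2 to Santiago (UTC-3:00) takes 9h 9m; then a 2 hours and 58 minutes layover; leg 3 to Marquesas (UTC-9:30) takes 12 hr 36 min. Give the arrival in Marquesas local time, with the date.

8:59 AM on December 3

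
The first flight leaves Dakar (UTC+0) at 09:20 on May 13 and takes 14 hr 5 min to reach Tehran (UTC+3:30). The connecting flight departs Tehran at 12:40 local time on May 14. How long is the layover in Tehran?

9 hours 45 minutes

Dakar is at UTC+0, so departure is already 09:20 UTC on May 13.
Add 14 hours 5 minutes flight time → 23:25 UTC.
Tehran is UTC+3:30, so local arrival = 23:25 + 3:30 = 02:55 on May 14.
Layover = 12:40 − 02:55 = 9 hours 45 minutes.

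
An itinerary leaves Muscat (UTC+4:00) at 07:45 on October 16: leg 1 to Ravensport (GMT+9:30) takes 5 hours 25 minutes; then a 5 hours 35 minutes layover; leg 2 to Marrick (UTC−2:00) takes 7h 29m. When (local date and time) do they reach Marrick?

Convert departure to UTC: 07:45 − 4:00 = 03:45 UTC on Oct 16.
Add 5 hours 25 minutes leg 1 → 09:10 UTC.
Add 5 hours and 35 minutes layover in Ravensport → 14:45 UTC.
Add 7 hours 29 minutes leg 2 → 22:14 UTC.
Marrick is UTC−2:00, so local arrival = 22:14 − 2:00 = 20:14 on Oct 16.

20:14 on October 16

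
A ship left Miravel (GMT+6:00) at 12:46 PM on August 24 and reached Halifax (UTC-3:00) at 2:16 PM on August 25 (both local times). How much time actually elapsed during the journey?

Halifax is 9:00 behind Miravel.
Clock-face elapsed time (ignoring zones) is 25 hours 30 minutes.
Actual elapsed = 25 hours 30 minutes + 9:00 = 34 hours 30 minutes.

34 hours 30 minutes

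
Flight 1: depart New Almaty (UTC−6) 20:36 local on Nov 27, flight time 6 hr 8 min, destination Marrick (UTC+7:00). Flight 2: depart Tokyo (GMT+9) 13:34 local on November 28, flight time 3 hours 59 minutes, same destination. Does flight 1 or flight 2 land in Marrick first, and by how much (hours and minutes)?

Flight 1 in UTC: 20:36 + 6:00 = 02:36 on Nov 28.
+6 hours 8 minutes → arrive 08:44 UTC on Nov 28.
Flight 2 in UTC: 13:34 − 9:00 = 04:34 on Nov 28.
+3 hours and 59 minutes → arrive 08:33 UTC on Nov 28.
Flight 2 lands earlier by 11 minutes.

the second, by 11 minutes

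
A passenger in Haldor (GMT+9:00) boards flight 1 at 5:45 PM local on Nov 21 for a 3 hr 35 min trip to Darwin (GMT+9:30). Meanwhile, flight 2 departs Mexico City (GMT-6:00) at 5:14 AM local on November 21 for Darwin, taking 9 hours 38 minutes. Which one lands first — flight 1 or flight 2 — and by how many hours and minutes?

the first, by 8 hours 32 minutes

Flight 1 in UTC: 5:45 PM − 9:00 = 8:45 AM on Nov 21.
+3 hours 35 minutes → arrive 12:20 PM UTC on Nov 21.
Flight 2 in UTC: 5:14 AM + 6:00 = 11:14 AM on Nov 21.
+9 hours 38 minutes → arrive 8:52 PM UTC on Nov 21.
Flight 1 lands earlier by 8 hours 32 minutes.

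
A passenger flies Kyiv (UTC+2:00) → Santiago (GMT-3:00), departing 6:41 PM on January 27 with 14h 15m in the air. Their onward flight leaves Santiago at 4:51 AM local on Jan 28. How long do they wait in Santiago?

Convert departure to UTC: 6:41 PM − 2:00 = 4:41 PM UTC on Jan 27.
Add 14 hours 15 minutes flight time → 6:56 AM UTC (Jan 28).
Santiago is UTC−3:00, so local arrival = 6:56 AM − 3:00 = 3:56 AM on Jan 28.
Layover = 4:51 AM − 3:56 AM = 55 minutes.

55 minutes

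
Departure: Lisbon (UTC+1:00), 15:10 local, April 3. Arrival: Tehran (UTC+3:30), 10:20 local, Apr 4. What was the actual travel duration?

Departure in UTC: 15:10 − 1:00 = 14:10 on Apr 3.
Arrival in UTC: 10:20 − 3:30 = 06:50 on Apr 4.
Elapsed = 06:50 − 14:10 (+1 day) = 16 hours 40 minutes.

16 hours 40 minutes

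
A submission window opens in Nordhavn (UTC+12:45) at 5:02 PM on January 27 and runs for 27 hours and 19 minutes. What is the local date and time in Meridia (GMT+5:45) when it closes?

Convert start to UTC: 5:02 PM − 12:45 = 4:17 AM UTC on Jan 27.
Add 27 hours and 19 minutes duration → 7:36 AM UTC (Jan 28).
Meridia is UTC+5:45, so local end time = 7:36 AM + 5:45 = 1:21 PM on Jan 28.

1:21 PM on January 28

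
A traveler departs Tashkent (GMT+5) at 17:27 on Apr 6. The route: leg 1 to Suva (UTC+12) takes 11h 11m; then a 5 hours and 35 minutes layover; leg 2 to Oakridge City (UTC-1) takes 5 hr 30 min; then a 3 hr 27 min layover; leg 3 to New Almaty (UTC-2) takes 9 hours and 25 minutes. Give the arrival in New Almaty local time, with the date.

21:35 on April 7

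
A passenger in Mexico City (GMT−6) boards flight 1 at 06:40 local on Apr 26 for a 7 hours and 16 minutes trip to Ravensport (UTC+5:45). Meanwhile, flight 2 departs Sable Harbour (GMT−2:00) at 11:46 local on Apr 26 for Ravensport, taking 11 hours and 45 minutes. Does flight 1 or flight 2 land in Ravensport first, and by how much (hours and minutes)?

Flight 1 in UTC: 06:40 + 6:00 = 12:40 on Apr 26.
+7 hours 16 minutes → arrive 19:56 UTC on Apr 26.
Flight 2 in UTC: 11:46 + 2:00 = 13:46 on Apr 26.
+11 hours 45 minutes → arrive 01:31 UTC on Apr 27.
Flight 1 lands earlier by 5 hours 35 minutes.

the first, by 5 hours 35 minutes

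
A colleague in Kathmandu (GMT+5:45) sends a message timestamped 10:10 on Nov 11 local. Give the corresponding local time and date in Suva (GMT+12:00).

16:25 on November 11

In UTC: 10:10 − 5:45 = 04:25 on Nov 11.
Suva is UTC+12:00: 04:25 + 12:00 = 16:25 on Nov 11.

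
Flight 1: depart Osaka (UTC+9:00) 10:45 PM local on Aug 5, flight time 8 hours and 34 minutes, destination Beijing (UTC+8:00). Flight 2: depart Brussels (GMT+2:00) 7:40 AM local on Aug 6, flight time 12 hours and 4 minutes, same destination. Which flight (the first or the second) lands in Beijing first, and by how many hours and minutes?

the first, by 19 hours 25 minutes

Flight 1 in UTC: 10:45 PM − 9:00 = 1:45 PM on Aug 5.
+8 hours and 34 minutes → arrive 10:19 PM UTC on Aug 5.
Flight 2 in UTC: 7:40 AM − 2:00 = 5:40 AM on Aug 6.
+12 hours 4 minutes → arrive 5:44 PM UTC on Aug 6.
Flight 1 lands earlier by 19 hours 25 minutes.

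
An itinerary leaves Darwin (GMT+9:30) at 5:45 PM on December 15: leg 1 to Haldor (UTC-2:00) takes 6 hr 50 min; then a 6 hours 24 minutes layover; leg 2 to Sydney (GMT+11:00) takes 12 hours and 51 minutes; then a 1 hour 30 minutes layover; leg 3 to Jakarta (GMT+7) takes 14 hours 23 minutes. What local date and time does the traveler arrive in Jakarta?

9:13 AM on December 17

Convert departure to UTC: 5:45 PM − 9:30 = 8:15 AM UTC on Dec 15.
Add 6 hours 50 minutes leg 1 → 3:05 PM UTC.
Add 6 hours 24 minutes layover in Haldor → 9:29 PM UTC.
Add 12 hours and 51 minutes leg 2 → 10:20 AM UTC (Dec 16).
Add 1 hour 30 minutes layover in Sydney → 11:50 AM UTC.
Add 14 hours 23 minutes leg 3 → 2:13 AM UTC (Dec 17).
Jakarta is UTC+7:00, so local arrival = 2:13 AM + 7:00 = 9:13 AM on Dec 17.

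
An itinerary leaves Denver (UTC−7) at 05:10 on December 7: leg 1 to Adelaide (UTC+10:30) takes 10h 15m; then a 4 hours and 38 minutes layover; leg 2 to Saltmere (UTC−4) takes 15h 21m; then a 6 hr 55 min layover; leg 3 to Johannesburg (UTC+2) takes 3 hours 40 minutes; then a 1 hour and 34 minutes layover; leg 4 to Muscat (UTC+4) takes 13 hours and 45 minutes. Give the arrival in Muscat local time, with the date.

00:18 on December 10

Convert departure to UTC: 05:10 + 7:00 = 12:10 UTC on Dec 7.
Add 10 hours and 15 minutes leg 1 → 22:25 UTC.
Add 4 hours 38 minutes layover in Adelaide → 03:03 UTC (Dec 8).
Add 15 hours and 21 minutes leg 2 → 18:24 UTC.
Add 6 hours and 55 minutes layover in Saltmere → 01:19 UTC (Dec 9).
Add 3 hours and 40 minutes leg 3 → 04:59 UTC.
Add 1 hour 34 minutes layover in Johannesburg → 06:33 UTC.
Add 13 hours 45 minutes leg 4 → 20:18 UTC.
Muscat is UTC+4:00, so local arrival = 20:18 + 4:00 = 00:18 on Dec 10.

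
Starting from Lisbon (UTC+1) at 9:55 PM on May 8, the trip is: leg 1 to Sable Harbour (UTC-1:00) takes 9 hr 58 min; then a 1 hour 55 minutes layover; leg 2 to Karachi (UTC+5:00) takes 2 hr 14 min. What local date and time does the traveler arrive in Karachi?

Convert departure to UTC: 9:55 PM − 1:00 = 8:55 PM UTC on May 8.
Add 9 hours and 58 minutes leg 1 → 6:53 AM UTC (May 9).
Add 1 hour and 55 minutes layover in Sable Harbour → 8:48 AM UTC.
Add 2 hours and 14 minutes leg 2 → 11:02 AM UTC.
Karachi is UTC+5:00, so local arrival = 11:02 AM + 5:00 = 4:02 PM on May 9.

4:02 PM on May 9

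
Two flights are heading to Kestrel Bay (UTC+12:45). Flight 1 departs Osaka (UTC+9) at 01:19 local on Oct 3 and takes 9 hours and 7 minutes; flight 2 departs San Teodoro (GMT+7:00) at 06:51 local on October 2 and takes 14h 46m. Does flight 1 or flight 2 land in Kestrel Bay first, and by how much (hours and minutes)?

the second, by 10 hours 49 minutes

Flight 1 in UTC: 01:19 − 9:00 = 16:19 on Oct 2.
+9 hours 7 minutes → arrive 01:26 UTC on Oct 3.
Flight 2 in UTC: 06:51 − 7:00 = 23:51 on Oct 1.
+14 hours and 46 minutes → arrive 14:37 UTC on Oct 2.
Flight 2 lands earlier by 10 hours 49 minutes.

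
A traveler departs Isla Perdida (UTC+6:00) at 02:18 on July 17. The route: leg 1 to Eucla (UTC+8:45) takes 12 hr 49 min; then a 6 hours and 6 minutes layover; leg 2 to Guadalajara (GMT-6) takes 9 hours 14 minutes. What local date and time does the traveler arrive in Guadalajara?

Convert departure to UTC: 02:18 − 6:00 = 20:18 UTC on Jul 16.
Add 12 hours and 49 minutes leg 1 → 09:07 UTC (Jul 17).
Add 6 hours and 6 minutes layover in Eucla → 15:13 UTC.
Add 9 hours and 14 minutes leg 2 → 00:27 UTC (Jul 18).
Guadalajara is UTC−6:00, so local arrival = 00:27 − 6:00 = 18:27 on Jul 17.

18:27 on July 17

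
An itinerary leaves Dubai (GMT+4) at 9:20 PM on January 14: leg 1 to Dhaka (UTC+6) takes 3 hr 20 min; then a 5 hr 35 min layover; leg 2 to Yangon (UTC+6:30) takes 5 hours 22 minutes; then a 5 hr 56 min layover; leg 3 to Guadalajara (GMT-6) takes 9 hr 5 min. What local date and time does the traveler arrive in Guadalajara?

Convert departure to UTC: 9:20 PM − 4:00 = 5:20 PM UTC on Jan 14.
Add 3 hours 20 minutes leg 1 → 8:40 PM UTC.
Add 5 hours 35 minutes layover in Dhaka → 2:15 AM UTC (Jan 15).
Add 5 hours and 22 minutes leg 2 → 7:37 AM UTC.
Add 5 hours 56 minutes layover in Yangon → 1:33 PM UTC.
Add 9 hours 5 minutes leg 3 → 10:38 PM UTC.
Guadalajara is UTC−6:00, so local arrival = 10:38 PM − 6:00 = 4:38 PM on Jan 15.

4:38 PM on January 15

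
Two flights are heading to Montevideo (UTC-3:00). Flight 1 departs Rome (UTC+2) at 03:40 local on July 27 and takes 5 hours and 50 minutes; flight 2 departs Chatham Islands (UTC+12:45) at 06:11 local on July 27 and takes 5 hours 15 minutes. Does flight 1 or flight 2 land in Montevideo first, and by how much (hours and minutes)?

the second, by 8 hours 49 minutes

Flight 1 in UTC: 03:40 − 2:00 = 01:40 on Jul 27.
+5 hours and 50 minutes → arrive 07:30 UTC on Jul 27.
Flight 2 in UTC: 06:11 − 12:45 = 17:26 on Jul 26.
+5 hours and 15 minutes → arrive 22:41 UTC on Jul 26.
Flight 2 lands earlier by 8 hours 49 minutes.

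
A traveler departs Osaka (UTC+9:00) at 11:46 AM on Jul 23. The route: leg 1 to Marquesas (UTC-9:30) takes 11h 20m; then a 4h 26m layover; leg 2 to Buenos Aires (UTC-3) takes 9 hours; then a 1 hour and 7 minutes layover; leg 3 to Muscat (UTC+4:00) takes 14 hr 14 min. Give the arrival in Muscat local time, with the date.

10:53 PM on July 24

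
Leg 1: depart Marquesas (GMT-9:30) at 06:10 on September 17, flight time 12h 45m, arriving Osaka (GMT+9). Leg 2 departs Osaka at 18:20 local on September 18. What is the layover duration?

4 hours 55 minutes

Convert departure to UTC: 06:10 + 9:30 = 15:40 UTC on Sep 17.
Add 12 hours 45 minutes flight time → 04:25 UTC (Sep 18).
Osaka is UTC+9:00, so local arrival = 04:25 + 9:00 = 13:25 on Sep 18.
Layover = 18:20 − 13:25 = 4 hours 55 minutes.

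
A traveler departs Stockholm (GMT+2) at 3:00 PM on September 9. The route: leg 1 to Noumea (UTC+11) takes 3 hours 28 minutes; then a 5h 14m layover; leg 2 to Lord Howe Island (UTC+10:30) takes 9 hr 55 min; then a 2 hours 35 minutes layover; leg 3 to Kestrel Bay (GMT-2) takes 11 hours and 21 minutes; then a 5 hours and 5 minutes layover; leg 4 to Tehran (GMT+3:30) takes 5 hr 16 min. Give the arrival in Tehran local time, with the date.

11:24 AM on September 11

Convert departure to UTC: 3:00 PM − 2:00 = 1:00 PM UTC on Sep 9.
Add 3 hours and 28 minutes leg 1 → 4:28 PM UTC.
Add 5 hours 14 minutes layover in Noumea → 9:42 PM UTC.
Add 9 hours and 55 minutes leg 2 → 7:37 AM UTC (Sep 10).
Add 2 hours 35 minutes layover in Lord Howe Island → 10:12 AM UTC.
Add 11 hours and 21 minutes leg 3 → 9:33 PM UTC.
Add 5 hours 5 minutes layover in Kestrel Bay → 2:38 AM UTC (Sep 11).
Add 5 hours and 16 minutes leg 4 → 7:54 AM UTC.
Tehran is UTC+3:30, so local arrival = 7:54 AM + 3:30 = 11:24 AM on Sep 11.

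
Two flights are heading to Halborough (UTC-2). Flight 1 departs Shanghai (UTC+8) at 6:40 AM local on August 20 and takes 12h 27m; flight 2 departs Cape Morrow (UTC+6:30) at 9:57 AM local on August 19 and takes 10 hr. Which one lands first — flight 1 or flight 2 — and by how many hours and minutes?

the second, by 21 hours 40 minutes

Flight 1 in UTC: 6:40 AM − 8:00 = 10:40 PM on Aug 19.
+12 hours 27 minutes → arrive 11:07 AM UTC on Aug 20.
Flight 2 in UTC: 9:57 AM − 6:30 = 3:27 AM on Aug 19.
+10 hours → arrive 1:27 PM UTC on Aug 19.
Flight 2 lands earlier by 21 hours 40 minutes.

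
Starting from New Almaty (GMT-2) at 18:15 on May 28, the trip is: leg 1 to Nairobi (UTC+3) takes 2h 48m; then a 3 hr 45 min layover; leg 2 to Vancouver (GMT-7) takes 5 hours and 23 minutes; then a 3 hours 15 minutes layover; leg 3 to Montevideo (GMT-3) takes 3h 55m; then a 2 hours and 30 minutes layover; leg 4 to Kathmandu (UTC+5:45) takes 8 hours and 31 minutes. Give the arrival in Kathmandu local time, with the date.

Convert departure to UTC: 18:15 + 2:00 = 20:15 UTC on May 28.
Add 2 hours and 48 minutes leg 1 → 23:03 UTC.
Add 3 hours 45 minutes layover in Nairobi → 02:48 UTC (May 29).
Add 5 hours 23 minutes leg 2 → 08:11 UTC.
Add 3 hours and 15 minutes layover in Vancouver → 11:26 UTC.
Add 3 hours and 55 minutes leg 3 → 15:21 UTC.
Add 2 hours and 30 minutes layover in Montevideo → 17:51 UTC.
Add 8 hours and 31 minutes leg 4 → 02:22 UTC (May 30).
Kathmandu is UTC+5:45, so local arrival = 02:22 + 5:45 = 08:07 on May 30.

08:07 on May 30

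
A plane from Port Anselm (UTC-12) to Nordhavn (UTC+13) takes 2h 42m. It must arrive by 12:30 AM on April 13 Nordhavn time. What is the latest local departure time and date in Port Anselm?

8:48 PM on Apr 11

Target arrival in UTC: 12:30 AM − 13:00 = 11:30 AM on Apr 12.
Subtract 2 hours 42 minutes → departure 8:48 AM UTC on Apr 12.
Port Anselm is UTC−12:00: 8:48 AM − 12:00 = 8:48 PM on Apr 11.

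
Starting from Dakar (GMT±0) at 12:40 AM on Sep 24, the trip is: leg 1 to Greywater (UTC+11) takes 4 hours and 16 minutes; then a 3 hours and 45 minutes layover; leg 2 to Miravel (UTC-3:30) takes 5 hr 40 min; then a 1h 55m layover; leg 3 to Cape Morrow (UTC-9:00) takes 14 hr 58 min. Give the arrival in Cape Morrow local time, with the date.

Dakar is at UTC+0, so departure is already 12:40 AM UTC on Sep 24.
Add 4 hours 16 minutes leg 1 → 4:56 AM UTC.
Add 3 hours and 45 minutes layover in Greywater → 8:41 AM UTC.
Add 5 hours 40 minutes leg 2 → 2:21 PM UTC.
Add 1 hour 55 minutes layover in Miravel → 4:16 PM UTC.
Add 14 hours and 58 minutes leg 3 → 7:14 AM UTC (Sep 25).
Cape Morrow is UTC−9:00, so local arrival = 7:14 AM − 9:00 = 10:14 PM on Sep 24.

10:14 PM on Sep 24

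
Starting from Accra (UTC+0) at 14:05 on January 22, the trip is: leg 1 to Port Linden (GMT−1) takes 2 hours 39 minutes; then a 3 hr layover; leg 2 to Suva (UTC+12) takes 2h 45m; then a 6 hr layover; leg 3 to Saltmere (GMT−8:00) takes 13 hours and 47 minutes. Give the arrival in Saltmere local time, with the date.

10:16 on Jan 23

Accra is at UTC+0, so departure is already 14:05 UTC on Jan 22.
Add 2 hours 39 minutes leg 1 → 16:44 UTC.
Add 3 hours layover in Port Linden → 19:44 UTC.
Add 2 hours 45 minutes leg 2 → 22:29 UTC.
Add 6 hours layover in Suva → 04:29 UTC (Jan 23).
Add 13 hours and 47 minutes leg 3 → 18:16 UTC.
Saltmere is UTC−8:00, so local arrival = 18:16 − 8:00 = 10:16 on Jan 23.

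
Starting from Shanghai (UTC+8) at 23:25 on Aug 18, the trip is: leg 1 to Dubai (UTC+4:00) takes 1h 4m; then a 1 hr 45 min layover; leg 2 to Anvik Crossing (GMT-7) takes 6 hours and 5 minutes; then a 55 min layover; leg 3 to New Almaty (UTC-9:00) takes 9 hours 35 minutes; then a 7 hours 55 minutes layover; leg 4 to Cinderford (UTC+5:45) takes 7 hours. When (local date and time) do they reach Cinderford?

Convert departure to UTC: 23:25 − 8:00 = 15:25 UTC on Aug 18.
Add 1 hour 4 minutes leg 1 → 16:29 UTC.
Add 1 hour and 45 minutes layover in Dubai → 18:14 UTC.
Add 6 hours and 5 minutes leg 2 → 00:19 UTC (Aug 19).
Add 55 minutes layover in Anvik Crossing → 01:14 UTC.
Add 9 hours 35 minutes leg 3 → 10:49 UTC.
Add 7 hours 55 minutes layover in New Almaty → 18:44 UTC.
Add 7 hours leg 4 → 01:44 UTC (Aug 20).
Cinderford is UTC+5:45, so local arrival = 01:44 + 5:45 = 07:29 on Aug 20.

07:29 on Aug 20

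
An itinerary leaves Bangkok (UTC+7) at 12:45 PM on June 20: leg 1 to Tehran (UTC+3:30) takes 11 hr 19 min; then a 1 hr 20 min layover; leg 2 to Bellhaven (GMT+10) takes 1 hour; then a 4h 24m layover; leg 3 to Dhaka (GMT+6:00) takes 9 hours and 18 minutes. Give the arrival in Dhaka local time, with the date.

Convert departure to UTC: 12:45 PM − 7:00 = 5:45 AM UTC on Jun 20.
Add 11 hours 19 minutes leg 1 → 5:04 PM UTC.
Add 1 hour 20 minutes layover in Tehran → 6:24 PM UTC.
Add 1 hour leg 2 → 7:24 PM UTC.
Add 4 hours and 24 minutes layover in Bellhaven → 11:48 PM UTC.
Add 9 hours and 18 minutes leg 3 → 9:06 AM UTC (Jun 21).
Dhaka is UTC+6:00, so local arrival = 9:06 AM + 6:00 = 3:06 PM on Jun 21.

3:06 PM on June 21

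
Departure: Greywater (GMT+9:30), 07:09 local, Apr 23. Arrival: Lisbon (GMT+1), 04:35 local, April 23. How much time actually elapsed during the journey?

5 hours 56 minutes

Lisbon is 8:30 behind Greywater.
Clock-face elapsed time (ignoring zones) is −2 hours 34 minutes.
Actual elapsed = −2 hours 34 minutes + 8:30 = 5 hours 56 minutes.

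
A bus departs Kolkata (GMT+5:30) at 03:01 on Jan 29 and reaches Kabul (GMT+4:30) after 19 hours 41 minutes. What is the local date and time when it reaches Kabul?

21:42 on Jan 29

Kabul is 1:00 behind Kolkata.
After 19 hours 41 minutes it is 22:42 in Kolkata.
Shift by the zone difference: 22:42 − 1:00 = 21:42 on Jan 29 in Kabul.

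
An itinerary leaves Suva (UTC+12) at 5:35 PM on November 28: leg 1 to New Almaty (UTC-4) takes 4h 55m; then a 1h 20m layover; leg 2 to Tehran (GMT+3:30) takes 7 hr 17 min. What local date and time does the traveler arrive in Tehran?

Convert departure to UTC: 5:35 PM − 12:00 = 5:35 AM UTC on Nov 28.
Add 4 hours and 55 minutes leg 1 → 10:30 AM UTC.
Add 1 hour 20 minutes layover in New Almaty → 11:50 AM UTC.
Add 7 hours and 17 minutes leg 2 → 7:07 PM UTC.
Tehran is UTC+3:30, so local arrival = 7:07 PM + 3:30 = 10:37 PM on Nov 28.

10:37 PM on November 28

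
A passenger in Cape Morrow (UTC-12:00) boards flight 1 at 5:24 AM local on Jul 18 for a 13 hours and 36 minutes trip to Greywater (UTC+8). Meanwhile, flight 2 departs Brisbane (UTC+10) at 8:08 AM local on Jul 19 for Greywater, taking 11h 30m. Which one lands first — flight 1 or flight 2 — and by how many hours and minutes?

the first, by 2 hours 38 minutes

Flight 1 in UTC: 5:24 AM + 12:00 = 5:24 PM on Jul 18.
+13 hours 36 minutes → arrive 7:00 AM UTC on Jul 19.
Flight 2 in UTC: 8:08 AM − 10:00 = 10:08 PM on Jul 18.
+11 hours and 30 minutes → arrive 9:38 AM UTC on Jul 19.
Flight 1 lands earlier by 2 hours 38 minutes.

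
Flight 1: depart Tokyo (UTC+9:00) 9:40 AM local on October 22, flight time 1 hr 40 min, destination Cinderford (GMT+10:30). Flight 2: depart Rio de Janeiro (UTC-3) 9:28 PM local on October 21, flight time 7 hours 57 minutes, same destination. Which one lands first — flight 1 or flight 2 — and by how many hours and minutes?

Flight 1 in UTC: 9:40 AM − 9:00 = 12:40 AM on Oct 22.
+1 hour and 40 minutes → arrive 2:20 AM UTC on Oct 22.
Flight 2 in UTC: 9:28 PM + 3:00 = 12:28 AM on Oct 22.
+7 hours 57 minutes → arrive 8:25 AM UTC on Oct 22.
Flight 1 lands earlier by 6 hours 5 minutes.

the first, by 6 hours 5 minutes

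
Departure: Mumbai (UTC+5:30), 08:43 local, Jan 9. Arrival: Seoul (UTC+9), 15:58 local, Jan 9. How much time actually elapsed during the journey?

3 hours 45 minutes

Departure in UTC: 08:43 − 5:30 = 03:13 on Jan 9.
Arrival in UTC: 15:58 − 9:00 = 06:58 on Jan 9.
Elapsed = 06:58 − 03:13 = 3 hours 45 minutes.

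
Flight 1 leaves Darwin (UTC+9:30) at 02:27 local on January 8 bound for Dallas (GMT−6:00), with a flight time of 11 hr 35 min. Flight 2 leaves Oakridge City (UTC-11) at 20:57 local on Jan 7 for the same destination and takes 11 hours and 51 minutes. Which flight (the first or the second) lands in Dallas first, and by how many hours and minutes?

the first, by 15 hours 16 minutes

Flight 1 in UTC: 02:27 − 9:30 = 16:57 on Jan 7.
+11 hours 35 minutes → arrive 04:32 UTC on Jan 8.
Flight 2 in UTC: 20:57 + 11:00 = 07:57 on Jan 8.
+11 hours and 51 minutes → arrive 19:48 UTC on Jan 8.
Flight 1 lands earlier by 15 hours 16 minutes.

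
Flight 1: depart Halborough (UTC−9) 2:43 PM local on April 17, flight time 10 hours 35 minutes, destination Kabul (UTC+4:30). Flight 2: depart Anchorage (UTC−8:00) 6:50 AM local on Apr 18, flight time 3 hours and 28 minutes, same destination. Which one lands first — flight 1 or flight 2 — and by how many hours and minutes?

Flight 1 in UTC: 2:43 PM + 9:00 = 11:43 PM on Apr 17.
+10 hours 35 minutes → arrive 10:18 AM UTC on Apr 18.
Flight 2 in UTC: 6:50 AM + 8:00 = 2:50 PM on Apr 18.
+3 hours 28 minutes → arrive 6:18 PM UTC on Apr 18.
Flight 1 lands earlier by 8 hours.

the first, by 8 hours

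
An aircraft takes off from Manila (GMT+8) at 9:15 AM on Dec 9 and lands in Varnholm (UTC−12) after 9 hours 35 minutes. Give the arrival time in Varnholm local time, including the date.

Varnholm is 20:00 behind Manila.
After 9 hours 35 minutes it is 6:50 PM in Manila.
Shift by the zone difference: 6:50 PM − 20:00 = 10:50 PM on Dec 8 in Varnholm.

10:50 PM on December 8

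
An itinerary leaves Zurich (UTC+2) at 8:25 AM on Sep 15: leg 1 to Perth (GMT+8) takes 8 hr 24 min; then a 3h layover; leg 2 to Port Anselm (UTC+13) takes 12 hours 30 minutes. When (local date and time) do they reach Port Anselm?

7:19 PM on September 16

Convert departure to UTC: 8:25 AM − 2:00 = 6:25 AM UTC on Sep 15.
Add 8 hours and 24 minutes leg 1 → 2:49 PM UTC.
Add 3 hours layover in Perth → 5:49 PM UTC.
Add 12 hours and 30 minutes leg 2 → 6:19 AM UTC (Sep 16).
Port Anselm is UTC+13:00, so local arrival = 6:19 AM + 13:00 = 7:19 PM on Sep 16.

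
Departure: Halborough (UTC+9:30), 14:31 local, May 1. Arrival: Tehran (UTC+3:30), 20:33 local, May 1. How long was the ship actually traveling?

Departure in UTC: 14:31 − 9:30 = 05:01 on May 1.
Arrival in UTC: 20:33 − 3:30 = 17:03 on May 1.
Elapsed = 17:03 − 05:01 = 12 hours 2 minutes.

12 hours 2 minutes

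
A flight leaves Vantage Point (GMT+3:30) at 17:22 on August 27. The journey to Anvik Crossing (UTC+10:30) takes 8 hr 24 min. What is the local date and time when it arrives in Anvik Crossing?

08:46 on August 28

Convert departure to UTC: 17:22 − 3:30 = 13:52 UTC on Aug 27.
Add 8 hours and 24 minutes travel time → 22:16 UTC.
Anvik Crossing is UTC+10:30, so local arrival = 22:16 + 10:30 = 08:46 on Aug 28.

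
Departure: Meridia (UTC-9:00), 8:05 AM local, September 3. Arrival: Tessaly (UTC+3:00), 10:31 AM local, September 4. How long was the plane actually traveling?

Departure in UTC: 8:05 AM + 9:00 = 5:05 PM on Sep 3.
Arrival in UTC: 10:31 AM − 3:00 = 7:31 AM on Sep 4.
Elapsed = 7:31 AM − 5:05 PM (+1 day) = 14 hours 26 minutes.

14 hours 26 minutes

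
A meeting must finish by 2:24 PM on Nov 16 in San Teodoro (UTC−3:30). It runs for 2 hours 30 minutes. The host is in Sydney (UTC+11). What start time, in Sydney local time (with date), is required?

Target end time in UTC: 2:24 PM + 3:30 = 5:54 PM on Nov 16.
Subtract 2 hours and 30 minutes → start 3:24 PM UTC on Nov 16.
Sydney is UTC+11:00: 3:24 PM + 11:00 = 2:24 AM on Nov 17.

2:24 AM on November 17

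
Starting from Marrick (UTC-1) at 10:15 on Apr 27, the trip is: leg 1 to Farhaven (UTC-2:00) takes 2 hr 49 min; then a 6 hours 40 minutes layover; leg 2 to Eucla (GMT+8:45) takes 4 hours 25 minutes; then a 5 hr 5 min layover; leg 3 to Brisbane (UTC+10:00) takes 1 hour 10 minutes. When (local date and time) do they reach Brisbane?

Convert departure to UTC: 10:15 + 1:00 = 11:15 UTC on Apr 27.
Add 2 hours and 49 minutes leg 1 → 14:04 UTC.
Add 6 hours and 40 minutes layover in Farhaven → 20:44 UTC.
Add 4 hours 25 minutes leg 2 → 01:09 UTC (Apr 28).
Add 5 hours 5 minutes layover in Eucla → 06:14 UTC.
Add 1 hour and 10 minutes leg 3 → 07:24 UTC.
Brisbane is UTC+10:00, so local arrival = 07:24 + 10:00 = 17:24 on Apr 28.

17:24 on April 28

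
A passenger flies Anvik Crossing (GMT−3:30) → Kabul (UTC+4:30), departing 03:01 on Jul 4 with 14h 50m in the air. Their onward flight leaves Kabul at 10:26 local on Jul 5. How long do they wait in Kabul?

Convert departure to UTC: 03:01 + 3:30 = 06:31 UTC on Jul 4.
Add 14 hours 50 minutes flight time → 21:21 UTC.
Kabul is UTC+4:30, so local arrival = 21:21 + 4:30 = 01:51 on Jul 5.
Layover = 10:26 − 01:51 = 8 hours 35 minutes.

8 hours 35 minutes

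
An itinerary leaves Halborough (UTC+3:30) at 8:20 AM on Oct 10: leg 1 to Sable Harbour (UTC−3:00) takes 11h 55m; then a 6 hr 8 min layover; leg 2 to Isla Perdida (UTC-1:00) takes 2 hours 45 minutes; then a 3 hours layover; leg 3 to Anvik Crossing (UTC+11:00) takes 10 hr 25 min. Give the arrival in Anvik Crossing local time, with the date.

2:03 AM on Oct 12

Convert departure to UTC: 8:20 AM − 3:30 = 4:50 AM UTC on Oct 10.
Add 11 hours 55 minutes leg 1 → 4:45 PM UTC.
Add 6 hours and 8 minutes layover in Sable Harbour → 10:53 PM UTC.
Add 2 hours and 45 minutes leg 2 → 1:38 AM UTC (Oct 11).
Add 3 hours layover in Isla Perdida → 4:38 AM UTC.
Add 10 hours 25 minutes leg 3 → 3:03 PM UTC.
Anvik Crossing is UTC+11:00, so local arrival = 3:03 PM + 11:00 = 2:03 AM on Oct 12.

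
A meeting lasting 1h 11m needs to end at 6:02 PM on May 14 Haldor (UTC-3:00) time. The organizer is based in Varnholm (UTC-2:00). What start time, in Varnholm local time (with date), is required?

Target end time in UTC: 6:02 PM + 3:00 = 9:02 PM on May 14.
Subtract 1 hour 11 minutes → start 7:51 PM UTC on May 14.
Varnholm is UTC−2:00: 7:51 PM − 2:00 = 5:51 PM on May 14.

5:51 PM on May 14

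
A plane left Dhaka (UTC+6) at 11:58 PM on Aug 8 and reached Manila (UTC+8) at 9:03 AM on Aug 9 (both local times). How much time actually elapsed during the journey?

7 hours 5 minutes

Departure in UTC: 11:58 PM − 6:00 = 5:58 PM on Aug 8.
Arrival in UTC: 9:03 AM − 8:00 = 1:03 AM on Aug 9.
Elapsed = 1:03 AM − 5:58 PM (+1 day) = 7 hours 5 minutes.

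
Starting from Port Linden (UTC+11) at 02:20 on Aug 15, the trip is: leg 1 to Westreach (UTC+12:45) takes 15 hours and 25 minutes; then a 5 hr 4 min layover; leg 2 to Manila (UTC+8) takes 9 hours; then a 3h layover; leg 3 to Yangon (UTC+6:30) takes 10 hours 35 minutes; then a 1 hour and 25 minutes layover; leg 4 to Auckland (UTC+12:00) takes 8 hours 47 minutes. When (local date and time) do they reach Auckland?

Convert departure to UTC: 02:20 − 11:00 = 15:20 UTC on Aug 14.
Add 15 hours and 25 minutes leg 1 → 06:45 UTC (Aug 15).
Add 5 hours 4 minutes layover in Westreach → 11:49 UTC.
Add 9 hours leg 2 → 20:49 UTC.
Add 3 hours layover in Manila → 23:49 UTC.
Add 10 hours and 35 minutes leg 3 → 10:24 UTC (Aug 16).
Add 1 hour and 25 minutes layover in Yangon → 11:49 UTC.
Add 8 hours 47 minutes leg 4 → 20:36 UTC.
Auckland is UTC+12:00, so local arrival = 20:36 + 12:00 = 08:36 on Aug 17.

08:36 on Aug 17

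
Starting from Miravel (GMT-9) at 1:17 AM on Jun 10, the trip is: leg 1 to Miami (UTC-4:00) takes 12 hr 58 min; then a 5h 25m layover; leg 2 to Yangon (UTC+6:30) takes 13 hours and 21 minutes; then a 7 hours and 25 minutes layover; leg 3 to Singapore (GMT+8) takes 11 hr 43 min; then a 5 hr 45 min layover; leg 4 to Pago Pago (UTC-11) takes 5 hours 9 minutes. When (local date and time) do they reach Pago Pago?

1:03 PM on June 12

Convert departure to UTC: 1:17 AM + 9:00 = 10:17 AM UTC on Jun 10.
Add 12 hours and 58 minutes leg 1 → 11:15 PM UTC.
Add 5 hours 25 minutes layover in Miami → 4:40 AM UTC (Jun 11).
Add 13 hours 21 minutes leg 2 → 6:01 PM UTC.
Add 7 hours 25 minutes layover in Yangon → 1:26 AM UTC (Jun 12).
Add 11 hours 43 minutes leg 3 → 1:09 PM UTC.
Add 5 hours 45 minutes layover in Singapore → 6:54 PM UTC.
Add 5 hours 9 minutes leg 4 → 12:03 AM UTC (Jun 13).
Pago Pago is UTC−11:00, so local arrival = 12:03 AM − 11:00 = 1:03 PM on Jun 12.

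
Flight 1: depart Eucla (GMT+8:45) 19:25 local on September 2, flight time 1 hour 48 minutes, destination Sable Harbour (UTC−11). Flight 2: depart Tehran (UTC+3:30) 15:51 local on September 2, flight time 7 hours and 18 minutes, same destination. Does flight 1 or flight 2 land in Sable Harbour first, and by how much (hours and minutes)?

Flight 1 in UTC: 19:25 − 8:45 = 10:40 on Sep 2.
+1 hour 48 minutes → arrive 12:28 UTC on Sep 2.
Flight 2 in UTC: 15:51 − 3:30 = 12:21 on Sep 2.
+7 hours 18 minutes → arrive 19:39 UTC on Sep 2.
Flight 1 lands earlier by 7 hours 11 minutes.

the first, by 7 hours 11 minutes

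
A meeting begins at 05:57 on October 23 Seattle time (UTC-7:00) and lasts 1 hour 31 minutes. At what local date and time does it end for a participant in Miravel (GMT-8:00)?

Convert start to UTC: 05:57 + 7:00 = 12:57 UTC on Oct 23.
Add 1 hour 31 minutes duration → 14:28 UTC.
Miravel is UTC−8:00, so local end time = 14:28 − 8:00 = 06:28 on Oct 23.

06:28 on October 23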